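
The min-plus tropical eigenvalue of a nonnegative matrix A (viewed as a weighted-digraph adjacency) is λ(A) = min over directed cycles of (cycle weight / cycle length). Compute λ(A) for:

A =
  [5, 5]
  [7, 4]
λ(A) = 4

Enumerate directed cycles and compute their means (weight / length). Sample:
  cycle 0 → 0: weight = 5, length = 1, mean = 5/1 ≈ 5.000
  cycle 1 → 1: weight = 4, length = 1, mean = 4/1 ≈ 4.000
  cycle 0 → 1 → 0: weight = 12, length = 2, mean = 12/2 ≈ 6.000
  cycle 1 → 0 → 1: weight = 12, length = 2, mean = 12/2 ≈ 6.000
Minimum mean = 4.000, attained e.g. along the cycle 1 → 1 with weight 4 and length 1. So λ(A) = 4/1 = 4.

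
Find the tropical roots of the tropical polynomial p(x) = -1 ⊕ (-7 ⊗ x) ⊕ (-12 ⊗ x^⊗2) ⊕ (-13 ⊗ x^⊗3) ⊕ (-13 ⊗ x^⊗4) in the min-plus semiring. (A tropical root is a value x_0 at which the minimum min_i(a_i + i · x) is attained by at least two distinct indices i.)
Roots: {0, 1, 5, 6}

Each tropical root is a break point of the lower envelope of the lines y = a_i + i · x (there are 5 lines, with slopes 0, 1, ..., 4). Only the lines that attain the minimum somewhere contribute to roots; other lines are dominated. Here the surviving (envelope) indices are i = 4, i = 3, i = 2, i = 1, i = 0.
Intersections between consecutive envelope lines give the roots: for adjacent envelope indices i < j the intersection is x = (a_i − a_j) / (j − i). Reading off the sorted break points: {0, 1, 5, 6}.
Verification: at each break x_0, at least two indices attain the minimum of min_i(a_i + i · x_0).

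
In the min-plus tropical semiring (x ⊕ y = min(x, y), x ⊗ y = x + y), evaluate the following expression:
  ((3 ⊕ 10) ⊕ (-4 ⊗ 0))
((3 ⊕ 10) ⊕ (-4 ⊗ 0)) = -4

Expand innermost to outermost. Recall ⊕ takes the minimum of its arguments and ⊗ takes their sum. Working out the expression ((3 ⊕ 10) ⊕ (-4 ⊗ 0)) gives -4.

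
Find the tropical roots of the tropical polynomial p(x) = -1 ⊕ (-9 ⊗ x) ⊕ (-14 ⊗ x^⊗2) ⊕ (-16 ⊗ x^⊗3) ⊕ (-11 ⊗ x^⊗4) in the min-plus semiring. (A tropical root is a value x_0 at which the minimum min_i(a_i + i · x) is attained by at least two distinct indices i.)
Roots: {-5, 2, 5, 8}

Each tropical root is a break point of the lower envelope of the lines y = a_i + i · x (there are 5 lines, with slopes 0, 1, ..., 4). Only the lines that attain the minimum somewhere contribute to roots; other lines are dominated. Here the surviving (envelope) indices are i = 4, i = 3, i = 2, i = 1, i = 0.
Intersections between consecutive envelope lines give the roots: for adjacent envelope indices i < j the intersection is x = (a_i − a_j) / (j − i). Reading off the sorted break points: {-5, 2, 5, 8}.
Verification: at each break x_0, at least two indices attain the minimum of min_i(a_i + i · x_0).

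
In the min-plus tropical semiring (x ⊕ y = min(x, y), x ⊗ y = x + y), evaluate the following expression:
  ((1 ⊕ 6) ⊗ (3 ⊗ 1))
((1 ⊕ 6) ⊗ (3 ⊗ 1)) = 5

Expand innermost to outermost. Recall ⊕ takes the minimum of its arguments and ⊗ takes their sum. Working out the expression ((1 ⊕ 6) ⊗ (3 ⊗ 1)) gives 5.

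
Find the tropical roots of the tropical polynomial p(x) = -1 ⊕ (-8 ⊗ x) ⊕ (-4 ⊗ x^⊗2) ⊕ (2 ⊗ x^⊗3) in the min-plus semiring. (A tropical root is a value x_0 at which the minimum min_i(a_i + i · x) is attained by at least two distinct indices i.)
Roots: {-6, -4, 7}

Each tropical root is a break point of the lower envelope of the lines y = a_i + i · x (there are 4 lines, with slopes 0, 1, ..., 3). Only the lines that attain the minimum somewhere contribute to roots; other lines are dominated. Here the surviving (envelope) indices are i = 3, i = 2, i = 1, i = 0.
Intersections between consecutive envelope lines give the roots: for adjacent envelope indices i < j the intersection is x = (a_i − a_j) / (j − i). Reading off the sorted break points: {-6, -4, 7}.
Verification: at each break x_0, at least two indices attain the minimum of min_i(a_i + i · x_0).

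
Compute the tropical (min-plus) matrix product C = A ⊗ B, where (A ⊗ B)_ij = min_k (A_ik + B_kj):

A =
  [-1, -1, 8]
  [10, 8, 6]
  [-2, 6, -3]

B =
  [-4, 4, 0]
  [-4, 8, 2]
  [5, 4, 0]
A ⊗ B =
  [-5, 3, -1]
  [4, 10, 6]
  [-6, 1, -3]

Apply the min-plus product entry-by-entry:
  C[0][0] = min over k of (A[0][0] + B[0][0] = -1 + -4 = -5, A[0][1] + B[1][0] = -1 + -4 = -5, A[0][2] + B[2][0] = 8 + 5 = 13) = -5 (attained at k = 0)
  C[0][1] = min over k of (A[0][0] + B[0][1] = -1 + 4 = 3, A[0][1] + B[1][1] = -1 + 8 = 7, A[0][2] + B[2][1] = 8 + 4 = 12) = 3 (attained at k = 0)
  C[0][2] = min over k of (A[0][0] + B[0][2] = -1 + 0 = -1, A[0][1] + B[1][2] = -1 + 2 = 1, A[0][2] + B[2][2] = 8 + 0 = 8) = -1 (attained at k = 0)
  C[1][0] = min over k of (A[1][0] + B[0][0] = 10 + -4 = 6, A[1][1] + B[1][0] = 8 + -4 = 4, A[1][2] + B[2][0] = 6 + 5 = 11) = 4 (attained at k = 1)
  C[1][1] = min over k of (A[1][0] + B[0][1] = 10 + 4 = 14, A[1][1] + B[1][1] = 8 + 8 = 16, A[1][2] + B[2][1] = 6 + 4 = 10) = 10 (attained at k = 2)
  C[1][2] = min over k of (A[1][0] + B[0][2] = 10 + 0 = 10, A[1][1] + B[1][2] = 8 + 2 = 10, A[1][2] + B[2][2] = 6 + 0 = 6) = 6 (attained at k = 2)
  C[2][0] = min over k of (A[2][0] + B[0][0] = -2 + -4 = -6, A[2][1] + B[1][0] = 6 + -4 = 2, A[2][2] + B[2][0] = -3 + 5 = 2) = -6 (attained at k = 0)
  C[2][1] = min over k of (A[2][0] + B[0][1] = -2 + 4 = 2, A[2][1] + B[1][1] = 6 + 8 = 14, A[2][2] + B[2][1] = -3 + 4 = 1) = 1 (attained at k = 2)
  C[2][2] = min over k of (A[2][0] + B[0][2] = -2 + 0 = -2, A[2][1] + B[1][2] = 6 + 2 = 8, A[2][2] + B[2][2] = -3 + 0 = -3) = -3 (attained at k = 2)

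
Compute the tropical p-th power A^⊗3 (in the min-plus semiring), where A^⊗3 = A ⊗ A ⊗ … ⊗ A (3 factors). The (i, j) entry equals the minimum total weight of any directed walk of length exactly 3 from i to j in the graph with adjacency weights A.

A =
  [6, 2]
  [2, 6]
A^⊗3 =
  [10, 6]
  [6, 10]

Each entry (A^⊗3)_ij equals the minimum over all length-3 walks i = v_0 → v_1 → … → v_3 = j of Σ_t A[v_t][v_{t+1}]. For example, for (i, j) = (0, 1) we minimise over 4 possible intermediate vertex sequences; the minimum is 6, attained along the walk 0 → 1 → 0 → 1.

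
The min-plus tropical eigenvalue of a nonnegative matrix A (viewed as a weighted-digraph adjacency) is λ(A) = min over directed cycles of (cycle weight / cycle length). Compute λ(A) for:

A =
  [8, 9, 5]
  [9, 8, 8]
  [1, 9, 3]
λ(A) = 3

Enumerate directed cycles and compute their means (weight / length). Sample:
  cycle 0 → 0: weight = 8, length = 1, mean = 8/1 ≈ 8.000
  cycle 1 → 1: weight = 8, length = 1, mean = 8/1 ≈ 8.000
  cycle 2 → 2: weight = 3, length = 1, mean = 3/1 ≈ 3.000
  cycle 0 → 1 → 0: weight = 18, length = 2, mean = 18/2 ≈ 9.000
  cycle 0 → 2 → 0: weight = 6, length = 2, mean = 6/2 ≈ 3.000
  cycle 1 → 0 → 1: weight = 18, length = 2, mean = 18/2 ≈ 9.000
Minimum mean = 3.000, attained e.g. along the cycle 2 → 2 with weight 3 and length 1. So λ(A) = 3/1 = 3.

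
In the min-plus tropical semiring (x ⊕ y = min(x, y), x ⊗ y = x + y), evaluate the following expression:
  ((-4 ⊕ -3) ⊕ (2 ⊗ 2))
((-4 ⊕ -3) ⊕ (2 ⊗ 2)) = -4

Expand innermost to outermost. Recall ⊕ takes the minimum of its arguments and ⊗ takes their sum. Working out the expression ((-4 ⊕ -3) ⊕ (2 ⊗ 2)) gives -4.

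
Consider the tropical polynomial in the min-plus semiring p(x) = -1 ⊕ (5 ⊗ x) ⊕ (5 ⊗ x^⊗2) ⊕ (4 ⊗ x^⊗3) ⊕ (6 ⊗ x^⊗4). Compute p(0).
p(0) = -1

A tropical monomial a ⊗ x^⊗i evaluates to a + i · x. Evaluating each term at x = 0:
  Term 0 contributes -1 + 0 · 0 = -1
  Term 1 contributes 5 + 1 · 0 = 5
  Term 2 contributes 5 + 2 · 0 = 5
  Term 3 contributes 4 + 3 · 0 = 4
  Term 4 contributes 6 + 4 · 0 = 6
p(0) = ⊕ of these = min[-1, 5, 5, 4, 6] = -1.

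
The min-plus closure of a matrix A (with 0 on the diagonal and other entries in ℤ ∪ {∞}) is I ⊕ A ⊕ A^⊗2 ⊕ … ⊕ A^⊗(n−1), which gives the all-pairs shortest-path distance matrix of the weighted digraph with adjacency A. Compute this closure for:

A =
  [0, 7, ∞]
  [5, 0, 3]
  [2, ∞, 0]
Closure =
  [0, 7, 10]
  [5, 0, 3]
  [2, 9, 0]

This is the Floyd-Warshall all-pairs shortest-path computation. For each intermediate vertex k = 0, 1, …, 2, update dist[i][j] ← min(dist[i][j], dist[i][k] + dist[k][j]). The final matrix gives, for each (i, j), the minimum total weight of any directed path from i to j (possibly empty when i = j).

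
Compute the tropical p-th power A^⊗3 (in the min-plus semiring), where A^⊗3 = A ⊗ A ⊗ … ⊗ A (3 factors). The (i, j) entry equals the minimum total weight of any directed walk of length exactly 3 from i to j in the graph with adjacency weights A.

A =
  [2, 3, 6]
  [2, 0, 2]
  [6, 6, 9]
A^⊗3 =
  [5, 3, 5]
  [2, 0, 2]
  [8, 6, 8]

Each entry (A^⊗3)_ij equals the minimum over all length-3 walks i = v_0 → v_1 → … → v_3 = j of Σ_t A[v_t][v_{t+1}]. For example, for (i, j) = (0, 2) we minimise over 9 possible intermediate vertex sequences; the minimum is 5, attained along the walk 0 → 1 → 1 → 2.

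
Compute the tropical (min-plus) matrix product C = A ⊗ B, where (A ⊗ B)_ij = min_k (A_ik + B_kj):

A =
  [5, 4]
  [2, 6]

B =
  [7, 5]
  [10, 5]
A ⊗ B =
  [12, 9]
  [9, 7]

Apply the min-plus product entry-by-entry:
  C[0][0] = min over k of (A[0][0] + B[0][0] = 5 + 7 = 12, A[0][1] + B[1][0] = 4 + 10 = 14) = 12 (attained at k = 0)
  C[0][1] = min over k of (A[0][0] + B[0][1] = 5 + 5 = 10, A[0][1] + B[1][1] = 4 + 5 = 9) = 9 (attained at k = 1)
  C[1][0] = min over k of (A[1][0] + B[0][0] = 2 + 7 = 9, A[1][1] + B[1][0] = 6 + 10 = 16) = 9 (attained at k = 0)
  C[1][1] = min over k of (A[1][0] + B[0][1] = 2 + 5 = 7, A[1][1] + B[1][1] = 6 + 5 = 11) = 7 (attained at k = 0)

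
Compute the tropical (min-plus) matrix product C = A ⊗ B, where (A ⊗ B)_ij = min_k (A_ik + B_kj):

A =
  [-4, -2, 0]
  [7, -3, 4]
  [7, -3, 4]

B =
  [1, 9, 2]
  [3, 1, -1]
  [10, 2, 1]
A ⊗ B =
  [-3, -1, -3]
  [0, -2, -4]
  [0, -2, -4]

Apply the min-plus product entry-by-entry:
  C[0][0] = min over k of (A[0][0] + B[0][0] = -4 + 1 = -3, A[0][1] + B[1][0] = -2 + 3 = 1, A[0][2] + B[2][0] = 0 + 10 = 10) = -3 (attained at k = 0)
  C[0][1] = min over k of (A[0][0] + B[0][1] = -4 + 9 = 5, A[0][1] + B[1][1] = -2 + 1 = -1, A[0][2] + B[2][1] = 0 + 2 = 2) = -1 (attained at k = 1)
  C[0][2] = min over k of (A[0][0] + B[0][2] = -4 + 2 = -2, A[0][1] + B[1][2] = -2 + -1 = -3, A[0][2] + B[2][2] = 0 + 1 = 1) = -3 (attained at k = 1)
  C[1][0] = min over k of (A[1][0] + B[0][0] = 7 + 1 = 8, A[1][1] + B[1][0] = -3 + 3 = 0, A[1][2] + B[2][0] = 4 + 10 = 14) = 0 (attained at k = 1)
  C[1][1] = min over k of (A[1][0] + B[0][1] = 7 + 9 = 16, A[1][1] + B[1][1] = -3 + 1 = -2, A[1][2] + B[2][1] = 4 + 2 = 6) = -2 (attained at k = 1)
  C[1][2] = min over k of (A[1][0] + B[0][2] = 7 + 2 = 9, A[1][1] + B[1][2] = -3 + -1 = -4, A[1][2] + B[2][2] = 4 + 1 = 5) = -4 (attained at k = 1)
  C[2][0] = min over k of (A[2][0] + B[0][0] = 7 + 1 = 8, A[2][1] + B[1][0] = -3 + 3 = 0, A[2][2] + B[2][0] = 4 + 10 = 14) = 0 (attained at k = 1)
  C[2][1] = min over k of (A[2][0] + B[0][1] = 7 + 9 = 16, A[2][1] + B[1][1] = -3 + 1 = -2, A[2][2] + B[2][1] = 4 + 2 = 6) = -2 (attained at k = 1)
  C[2][2] = min over k of (A[2][0] + B[0][2] = 7 + 2 = 9, A[2][1] + B[1][2] = -3 + -1 = -4, A[2][2] + B[2][2] = 4 + 1 = 5) = -4 (attained at k = 1)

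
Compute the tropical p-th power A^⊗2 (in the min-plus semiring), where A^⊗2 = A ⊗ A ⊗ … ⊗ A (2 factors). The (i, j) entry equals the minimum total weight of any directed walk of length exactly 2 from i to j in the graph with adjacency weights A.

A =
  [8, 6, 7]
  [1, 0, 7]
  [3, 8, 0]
A^⊗2 =
  [7, 6, 7]
  [1, 0, 7]
  [3, 8, 0]

Each entry (A^⊗2)_ij equals the minimum over all length-2 walks i = v_0 → v_1 → … → v_2 = j of Σ_t A[v_t][v_{t+1}]. For example, for (i, j) = (0, 2) we minimise over 3 possible intermediate vertex sequences; the minimum is 7, attained along the walk 0 → 2 → 2.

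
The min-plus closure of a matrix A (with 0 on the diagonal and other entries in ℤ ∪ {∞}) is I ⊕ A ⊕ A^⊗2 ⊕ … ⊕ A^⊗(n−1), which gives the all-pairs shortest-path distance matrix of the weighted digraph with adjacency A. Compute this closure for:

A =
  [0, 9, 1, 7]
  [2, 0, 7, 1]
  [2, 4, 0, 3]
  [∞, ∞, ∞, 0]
Closure =
  [0, 5, 1, 4]
  [2, 0, 3, 1]
  [2, 4, 0, 3]
  [∞, ∞, ∞, 0]

This is the Floyd-Warshall all-pairs shortest-path computation. For each intermediate vertex k = 0, 1, …, 3, update dist[i][j] ← min(dist[i][j], dist[i][k] + dist[k][j]). The final matrix gives, for each (i, j), the minimum total weight of any directed path from i to j (possibly empty when i = j).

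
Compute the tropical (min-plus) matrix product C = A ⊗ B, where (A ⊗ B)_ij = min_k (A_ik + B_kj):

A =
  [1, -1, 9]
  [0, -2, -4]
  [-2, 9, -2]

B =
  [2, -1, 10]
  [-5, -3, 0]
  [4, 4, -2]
A ⊗ B =
  [-6, -4, -1]
  [-7, -5, -6]
  [0, -3, -4]

Apply the min-plus product entry-by-entry:
  C[0][0] = min over k of (A[0][0] + B[0][0] = 1 + 2 = 3, A[0][1] + B[1][0] = -1 + -5 = -6, A[0][2] + B[2][0] = 9 + 4 = 13) = -6 (attained at k = 1)
  C[0][1] = min over k of (A[0][0] + B[0][1] = 1 + -1 = 0, A[0][1] + B[1][1] = -1 + -3 = -4, A[0][2] + B[2][1] = 9 + 4 = 13) = -4 (attained at k = 1)
  C[0][2] = min over k of (A[0][0] + B[0][2] = 1 + 10 = 11, A[0][1] + B[1][2] = -1 + 0 = -1, A[0][2] + B[2][2] = 9 + -2 = 7) = -1 (attained at k = 1)
  C[1][0] = min over k of (A[1][0] + B[0][0] = 0 + 2 = 2, A[1][1] + B[1][0] = -2 + -5 = -7, A[1][2] + B[2][0] = -4 + 4 = 0) = -7 (attained at k = 1)
  C[1][1] = min over k of (A[1][0] + B[0][1] = 0 + -1 = -1, A[1][1] + B[1][1] = -2 + -3 = -5, A[1][2] + B[2][1] = -4 + 4 = 0) = -5 (attained at k = 1)
  C[1][2] = min over k of (A[1][0] + B[0][2] = 0 + 10 = 10, A[1][1] + B[1][2] = -2 + 0 = -2, A[1][2] + B[2][2] = -4 + -2 = -6) = -6 (attained at k = 2)
  C[2][0] = min over k of (A[2][0] + B[0][0] = -2 + 2 = 0, A[2][1] + B[1][0] = 9 + -5 = 4, A[2][2] + B[2][0] = -2 + 4 = 2) = 0 (attained at k = 0)
  C[2][1] = min over k of (A[2][0] + B[0][1] = -2 + -1 = -3, A[2][1] + B[1][1] = 9 + -3 = 6, A[2][2] + B[2][1] = -2 + 4 = 2) = -3 (attained at k = 0)
  C[2][2] = min over k of (A[2][0] + B[0][2] = -2 + 10 = 8, A[2][1] + B[1][2] = 9 + 0 = 9, A[2][2] + B[2][2] = -2 + -2 = -4) = -4 (attained at k = 2)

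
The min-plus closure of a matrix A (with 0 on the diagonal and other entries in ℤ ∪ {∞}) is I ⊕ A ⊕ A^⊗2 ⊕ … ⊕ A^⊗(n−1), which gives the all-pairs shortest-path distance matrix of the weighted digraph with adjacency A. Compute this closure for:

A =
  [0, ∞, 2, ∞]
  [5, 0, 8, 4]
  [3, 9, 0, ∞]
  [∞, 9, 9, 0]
Closure =
  [0, 11, 2, 15]
  [5, 0, 7, 4]
  [3, 9, 0, 13]
  [12, 9, 9, 0]

This is the Floyd-Warshall all-pairs shortest-path computation. For each intermediate vertex k = 0, 1, …, 3, update dist[i][j] ← min(dist[i][j], dist[i][k] + dist[k][j]). The final matrix gives, for each (i, j), the minimum total weight of any directed path from i to j (possibly empty when i = j).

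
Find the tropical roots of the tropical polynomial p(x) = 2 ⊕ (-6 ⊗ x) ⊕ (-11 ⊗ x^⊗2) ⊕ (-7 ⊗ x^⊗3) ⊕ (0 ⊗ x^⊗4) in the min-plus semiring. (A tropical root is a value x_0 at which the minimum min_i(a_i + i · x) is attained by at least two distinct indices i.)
Roots: {-7, -4, 5, 8}

Each tropical root is a break point of the lower envelope of the lines y = a_i + i · x (there are 5 lines, with slopes 0, 1, ..., 4). Only the lines that attain the minimum somewhere contribute to roots; other lines are dominated. Here the surviving (envelope) indices are i = 4, i = 3, i = 2, i = 1, i = 0.
Intersections between consecutive envelope lines give the roots: for adjacent envelope indices i < j the intersection is x = (a_i − a_j) / (j − i). Reading off the sorted break points: {-7, -4, 5, 8}.
Verification: at each break x_0, at least two indices attain the minimum of min_i(a_i + i · x_0).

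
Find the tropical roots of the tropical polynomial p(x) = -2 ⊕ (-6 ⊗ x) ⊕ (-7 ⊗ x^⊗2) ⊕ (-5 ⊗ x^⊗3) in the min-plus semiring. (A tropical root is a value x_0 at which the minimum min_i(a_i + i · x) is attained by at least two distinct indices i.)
Roots: {-2, 1, 4}

Each tropical root is a break point of the lower envelope of the lines y = a_i + i · x (there are 4 lines, with slopes 0, 1, ..., 3). Only the lines that attain the minimum somewhere contribute to roots; other lines are dominated. Here the surviving (envelope) indices are i = 3, i = 2, i = 1, i = 0.
Intersections between consecutive envelope lines give the roots: for adjacent envelope indices i < j the intersection is x = (a_i − a_j) / (j − i). Reading off the sorted break points: {-2, 1, 4}.
Verification: at each break x_0, at least two indices attain the minimum of min_i(a_i + i · x_0).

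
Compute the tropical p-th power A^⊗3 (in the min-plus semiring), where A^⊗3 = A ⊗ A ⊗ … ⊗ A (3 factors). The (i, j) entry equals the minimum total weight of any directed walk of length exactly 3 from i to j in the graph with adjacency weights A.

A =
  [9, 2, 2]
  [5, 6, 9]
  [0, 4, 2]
A^⊗3 =
  [4, 4, 4]
  [7, 11, 9]
  [2, 4, 4]

Each entry (A^⊗3)_ij equals the minimum over all length-3 walks i = v_0 → v_1 → … → v_3 = j of Σ_t A[v_t][v_{t+1}]. For example, for (i, j) = (0, 2) we minimise over 9 possible intermediate vertex sequences; the minimum is 4, attained along the walk 0 → 2 → 0 → 2.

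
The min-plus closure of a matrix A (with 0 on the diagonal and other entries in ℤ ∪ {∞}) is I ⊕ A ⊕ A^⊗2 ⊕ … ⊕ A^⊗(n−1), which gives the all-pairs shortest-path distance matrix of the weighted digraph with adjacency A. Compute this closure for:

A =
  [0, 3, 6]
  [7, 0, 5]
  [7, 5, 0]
Closure =
  [0, 3, 6]
  [7, 0, 5]
  [7, 5, 0]

This is the Floyd-Warshall all-pairs shortest-path computation. For each intermediate vertex k = 0, 1, …, 2, update dist[i][j] ← min(dist[i][j], dist[i][k] + dist[k][j]). The final matrix gives, for each (i, j), the minimum total weight of any directed path from i to j (possibly empty when i = j).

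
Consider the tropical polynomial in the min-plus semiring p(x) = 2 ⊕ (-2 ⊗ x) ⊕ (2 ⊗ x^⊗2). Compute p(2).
p(2) = 0

A tropical monomial a ⊗ x^⊗i evaluates to a + i · x. Evaluating each term at x = 2:
  Term 0 contributes 2 + 0 · 2 = 2
  Term 1 contributes -2 + 1 · 2 = 0
  Term 2 contributes 2 + 2 · 2 = 6
p(2) = ⊕ of these = min[2, 0, 6] = 0.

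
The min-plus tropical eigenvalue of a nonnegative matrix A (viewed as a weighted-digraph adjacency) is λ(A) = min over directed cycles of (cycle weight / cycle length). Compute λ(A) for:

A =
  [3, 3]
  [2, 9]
λ(A) = 5/2

Enumerate directed cycles and compute their means (weight / length). Sample:
  cycle 0 → 0: weight = 3, length = 1, mean = 3/1 ≈ 3.000
  cycle 1 → 1: weight = 9, length = 1, mean = 9/1 ≈ 9.000
  cycle 0 → 1 → 0: weight = 5, length = 2, mean = 5/2 ≈ 2.500
  cycle 1 → 0 → 1: weight = 5, length = 2, mean = 5/2 ≈ 2.500
Minimum mean = 2.500, attained e.g. along the cycle 0 → 1 → 0 with weight 5 and length 2. So λ(A) = 5/2 = 5/2.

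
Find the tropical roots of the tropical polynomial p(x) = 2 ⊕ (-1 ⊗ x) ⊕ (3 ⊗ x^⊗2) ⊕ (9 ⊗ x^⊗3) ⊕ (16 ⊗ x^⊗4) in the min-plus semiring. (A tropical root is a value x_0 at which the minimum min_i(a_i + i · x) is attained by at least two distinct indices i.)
Roots: {-7, -6, -4, 3}

Each tropical root is a break point of the lower envelope of the lines y = a_i + i · x (there are 5 lines, with slopes 0, 1, ..., 4). Only the lines that attain the minimum somewhere contribute to roots; other lines are dominated. Here the surviving (envelope) indices are i = 4, i = 3, i = 2, i = 1, i = 0.
Intersections between consecutive envelope lines give the roots: for adjacent envelope indices i < j the intersection is x = (a_i − a_j) / (j − i). Reading off the sorted break points: {-7, -6, -4, 3}.
Verification: at each break x_0, at least two indices attain the minimum of min_i(a_i + i · x_0).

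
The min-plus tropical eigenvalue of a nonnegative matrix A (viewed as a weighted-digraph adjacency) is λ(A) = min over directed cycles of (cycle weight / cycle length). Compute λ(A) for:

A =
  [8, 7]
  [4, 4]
λ(A) = 4

Enumerate directed cycles and compute their means (weight / length). Sample:
  cycle 0 → 0: weight = 8, length = 1, mean = 8/1 ≈ 8.000
  cycle 1 → 1: weight = 4, length = 1, mean = 4/1 ≈ 4.000
  cycle 0 → 1 → 0: weight = 11, length = 2, mean = 11/2 ≈ 5.500
  cycle 1 → 0 → 1: weight = 11, length = 2, mean = 11/2 ≈ 5.500
Minimum mean = 4.000, attained e.g. along the cycle 1 → 1 with weight 4 and length 1. So λ(A) = 4/1 = 4.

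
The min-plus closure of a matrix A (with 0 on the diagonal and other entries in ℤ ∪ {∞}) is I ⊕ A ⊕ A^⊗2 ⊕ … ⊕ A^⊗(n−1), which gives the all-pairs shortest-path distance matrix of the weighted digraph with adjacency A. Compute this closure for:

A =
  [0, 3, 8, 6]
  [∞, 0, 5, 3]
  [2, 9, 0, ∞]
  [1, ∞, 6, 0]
Closure =
  [0, 3, 8, 6]
  [4, 0, 5, 3]
  [2, 5, 0, 8]
  [1, 4, 6, 0]

This is the Floyd-Warshall all-pairs shortest-path computation. For each intermediate vertex k = 0, 1, …, 3, update dist[i][j] ← min(dist[i][j], dist[i][k] + dist[k][j]). The final matrix gives, for each (i, j), the minimum total weight of any directed path from i to j (possibly empty when i = j).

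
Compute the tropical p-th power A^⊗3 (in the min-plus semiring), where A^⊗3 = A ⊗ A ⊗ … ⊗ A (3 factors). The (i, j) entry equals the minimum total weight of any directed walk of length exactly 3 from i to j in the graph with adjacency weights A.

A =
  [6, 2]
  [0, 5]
A^⊗3 =
  [7, 4]
  [2, 7]

Each entry (A^⊗3)_ij equals the minimum over all length-3 walks i = v_0 → v_1 → … → v_3 = j of Σ_t A[v_t][v_{t+1}]. For example, for (i, j) = (0, 1) we minimise over 4 possible intermediate vertex sequences; the minimum is 4, attained along the walk 0 → 1 → 0 → 1.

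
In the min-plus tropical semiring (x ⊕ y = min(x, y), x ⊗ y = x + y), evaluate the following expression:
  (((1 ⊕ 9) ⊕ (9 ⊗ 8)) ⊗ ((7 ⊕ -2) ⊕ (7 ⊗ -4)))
(((1 ⊕ 9) ⊕ (9 ⊗ 8)) ⊗ ((7 ⊕ -2) ⊕ (7 ⊗ -4))) = -1

Expand innermost to outermost. Recall ⊕ takes the minimum of its arguments and ⊗ takes their sum. Working out the expression (((1 ⊕ 9) ⊕ (9 ⊗ 8)) ⊗ ((7 ⊕ -2) ⊕ (7 ⊗ -4))) gives -1.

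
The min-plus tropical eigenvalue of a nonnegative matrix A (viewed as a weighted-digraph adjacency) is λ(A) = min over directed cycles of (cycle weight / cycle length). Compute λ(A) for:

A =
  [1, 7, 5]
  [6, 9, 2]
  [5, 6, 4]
λ(A) = 1

Enumerate directed cycles and compute their means (weight / length). Sample:
  cycle 0 → 0: weight = 1, length = 1, mean = 1/1 ≈ 1.000
  cycle 1 → 1: weight = 9, length = 1, mean = 9/1 ≈ 9.000
  cycle 2 → 2: weight = 4, length = 1, mean = 4/1 ≈ 4.000
  cycle 0 → 1 → 0: weight = 13, length = 2, mean = 13/2 ≈ 6.500
  cycle 0 → 2 → 0: weight = 10, length = 2, mean = 10/2 ≈ 5.000
  cycle 1 → 0 → 1: weight = 13, length = 2, mean = 13/2 ≈ 6.500
Minimum mean = 1.000, attained e.g. along the cycle 0 → 0 with weight 1 and length 1. So λ(A) = 1/1 = 1.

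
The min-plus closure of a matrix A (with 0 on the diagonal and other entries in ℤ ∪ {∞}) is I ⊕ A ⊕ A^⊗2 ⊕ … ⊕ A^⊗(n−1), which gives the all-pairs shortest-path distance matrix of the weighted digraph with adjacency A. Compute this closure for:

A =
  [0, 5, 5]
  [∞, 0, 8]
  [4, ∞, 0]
Closure =
  [0, 5, 5]
  [12, 0, 8]
  [4, 9, 0]

This is the Floyd-Warshall all-pairs shortest-path computation. For each intermediate vertex k = 0, 1, …, 2, update dist[i][j] ← min(dist[i][j], dist[i][k] + dist[k][j]). The final matrix gives, for each (i, j), the minimum total weight of any directed path from i to j (possibly empty when i = j).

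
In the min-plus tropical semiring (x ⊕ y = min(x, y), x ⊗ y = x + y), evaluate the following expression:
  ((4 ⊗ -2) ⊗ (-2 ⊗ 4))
((4 ⊗ -2) ⊗ (-2 ⊗ 4)) = 4

Expand innermost to outermost. Recall ⊕ takes the minimum of its arguments and ⊗ takes their sum. Working out the expression ((4 ⊗ -2) ⊗ (-2 ⊗ 4)) gives 4.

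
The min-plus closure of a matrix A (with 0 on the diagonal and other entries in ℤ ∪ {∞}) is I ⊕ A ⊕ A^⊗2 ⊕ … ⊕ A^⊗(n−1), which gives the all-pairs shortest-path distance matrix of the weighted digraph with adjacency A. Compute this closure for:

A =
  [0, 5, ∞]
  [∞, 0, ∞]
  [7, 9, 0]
Closure =
  [0, 5, ∞]
  [∞, 0, ∞]
  [7, 9, 0]

This is the Floyd-Warshall all-pairs shortest-path computation. For each intermediate vertex k = 0, 1, …, 2, update dist[i][j] ← min(dist[i][j], dist[i][k] + dist[k][j]). The final matrix gives, for each (i, j), the minimum total weight of any directed path from i to j (possibly empty when i = j).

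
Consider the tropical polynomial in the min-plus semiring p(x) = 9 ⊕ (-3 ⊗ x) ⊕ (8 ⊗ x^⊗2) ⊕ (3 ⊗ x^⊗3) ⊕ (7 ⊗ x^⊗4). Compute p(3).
p(3) = 0

A tropical monomial a ⊗ x^⊗i evaluates to a + i · x. Evaluating each term at x = 3:
  Term 0 contributes 9 + 0 · 3 = 9
  Term 1 contributes -3 + 1 · 3 = 0
  Term 2 contributes 8 + 2 · 3 = 14
  Term 3 contributes 3 + 3 · 3 = 12
  Term 4 contributes 7 + 4 · 3 = 19
p(3) = ⊕ of these = min[9, 0, 14, 12, 19] = 0.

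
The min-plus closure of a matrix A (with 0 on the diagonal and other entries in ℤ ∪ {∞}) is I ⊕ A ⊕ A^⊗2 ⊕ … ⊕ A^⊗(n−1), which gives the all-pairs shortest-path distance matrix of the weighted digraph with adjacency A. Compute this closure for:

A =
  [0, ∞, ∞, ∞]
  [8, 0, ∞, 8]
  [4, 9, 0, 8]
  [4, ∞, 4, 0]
Closure =
  [0, ∞, ∞, ∞]
  [8, 0, 12, 8]
  [4, 9, 0, 8]
  [4, 13, 4, 0]

This is the Floyd-Warshall all-pairs shortest-path computation. For each intermediate vertex k = 0, 1, …, 3, update dist[i][j] ← min(dist[i][j], dist[i][k] + dist[k][j]). The final matrix gives, for each (i, j), the minimum total weight of any directed path from i to j (possibly empty when i = j).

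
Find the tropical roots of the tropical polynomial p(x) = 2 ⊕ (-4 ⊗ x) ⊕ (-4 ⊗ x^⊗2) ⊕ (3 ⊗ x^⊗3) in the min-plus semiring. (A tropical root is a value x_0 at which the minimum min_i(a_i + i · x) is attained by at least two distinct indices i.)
Roots: {-7, 0, 6}

Each tropical root is a break point of the lower envelope of the lines y = a_i + i · x (there are 4 lines, with slopes 0, 1, ..., 3). Only the lines that attain the minimum somewhere contribute to roots; other lines are dominated. Here the surviving (envelope) indices are i = 3, i = 2, i = 1, i = 0.
Intersections between consecutive envelope lines give the roots: for adjacent envelope indices i < j the intersection is x = (a_i − a_j) / (j − i). Reading off the sorted break points: {-7, 0, 6}.
Verification: at each break x_0, at least two indices attain the minimum of min_i(a_i + i · x_0).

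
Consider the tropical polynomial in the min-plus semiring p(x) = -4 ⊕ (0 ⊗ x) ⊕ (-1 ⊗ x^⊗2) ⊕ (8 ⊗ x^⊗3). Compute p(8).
p(8) = -4

A tropical monomial a ⊗ x^⊗i evaluates to a + i · x. Evaluating each term at x = 8:
  Term 0 contributes -4 + 0 · 8 = -4
  Term 1 contributes 0 + 1 · 8 = 8
  Term 2 contributes -1 + 2 · 8 = 15
  Term 3 contributes 8 + 3 · 8 = 32
p(8) = ⊕ of these = min[-4, 8, 15, 32] = -4.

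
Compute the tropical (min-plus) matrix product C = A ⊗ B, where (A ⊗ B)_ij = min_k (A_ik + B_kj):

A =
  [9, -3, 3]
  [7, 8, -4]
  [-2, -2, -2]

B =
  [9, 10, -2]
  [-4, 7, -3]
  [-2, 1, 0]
A ⊗ B =
  [-7, 4, -6]
  [-6, -3, -4]
  [-6, -1, -5]

Apply the min-plus product entry-by-entry:
  C[0][0] = min over k of (A[0][0] + B[0][0] = 9 + 9 = 18, A[0][1] + B[1][0] = -3 + -4 = -7, A[0][2] + B[2][0] = 3 + -2 = 1) = -7 (attained at k = 1)
  C[0][1] = min over k of (A[0][0] + B[0][1] = 9 + 10 = 19, A[0][1] + B[1][1] = -3 + 7 = 4, A[0][2] + B[2][1] = 3 + 1 = 4) = 4 (attained at k = 1)
  C[0][2] = min over k of (A[0][0] + B[0][2] = 9 + -2 = 7, A[0][1] + B[1][2] = -3 + -3 = -6, A[0][2] + B[2][2] = 3 + 0 = 3) = -6 (attained at k = 1)
  C[1][0] = min over k of (A[1][0] + B[0][0] = 7 + 9 = 16, A[1][1] + B[1][0] = 8 + -4 = 4, A[1][2] + B[2][0] = -4 + -2 = -6) = -6 (attained at k = 2)
  C[1][1] = min over k of (A[1][0] + B[0][1] = 7 + 10 = 17, A[1][1] + B[1][1] = 8 + 7 = 15, A[1][2] + B[2][1] = -4 + 1 = -3) = -3 (attained at k = 2)
  C[1][2] = min over k of (A[1][0] + B[0][2] = 7 + -2 = 5, A[1][1] + B[1][2] = 8 + -3 = 5, A[1][2] + B[2][2] = -4 + 0 = -4) = -4 (attained at k = 2)
  C[2][0] = min over k of (A[2][0] + B[0][0] = -2 + 9 = 7, A[2][1] + B[1][0] = -2 + -4 = -6, A[2][2] + B[2][0] = -2 + -2 = -4) = -6 (attained at k = 1)
  C[2][1] = min over k of (A[2][0] + B[0][1] = -2 + 10 = 8, A[2][1] + B[1][1] = -2 + 7 = 5, A[2][2] + B[2][1] = -2 + 1 = -1) = -1 (attained at k = 2)
  C[2][2] = min over k of (A[2][0] + B[0][2] = -2 + -2 = -4, A[2][1] + B[1][2] = -2 + -3 = -5, A[2][2] + B[2][2] = -2 + 0 = -2) = -5 (attained at k = 1)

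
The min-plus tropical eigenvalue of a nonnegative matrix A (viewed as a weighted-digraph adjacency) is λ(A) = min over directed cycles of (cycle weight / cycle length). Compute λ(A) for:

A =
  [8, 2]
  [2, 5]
λ(A) = 2

Enumerate directed cycles and compute their means (weight / length). Sample:
  cycle 0 → 0: weight = 8, length = 1, mean = 8/1 ≈ 8.000
  cycle 1 → 1: weight = 5, length = 1, mean = 5/1 ≈ 5.000
  cycle 0 → 1 → 0: weight = 4, length = 2, mean = 4/2 ≈ 2.000
  cycle 1 → 0 → 1: weight = 4, length = 2, mean = 4/2 ≈ 2.000
Minimum mean = 2.000, attained e.g. along the cycle 0 → 1 → 0 with weight 4 and length 2. So λ(A) = 4/2 = 2.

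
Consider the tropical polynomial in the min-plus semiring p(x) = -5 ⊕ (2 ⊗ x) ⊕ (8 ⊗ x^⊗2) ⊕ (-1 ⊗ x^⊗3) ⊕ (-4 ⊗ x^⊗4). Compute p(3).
p(3) = -5

A tropical monomial a ⊗ x^⊗i evaluates to a + i · x. Evaluating each term at x = 3:
  Term 0 contributes -5 + 0 · 3 = -5
  Term 1 contributes 2 + 1 · 3 = 5
  Term 2 contributes 8 + 2 · 3 = 14
  Term 3 contributes -1 + 3 · 3 = 8
  Term 4 contributes -4 + 4 · 3 = 8
p(3) = ⊕ of these = min[-5, 5, 14, 8, 8] = -5.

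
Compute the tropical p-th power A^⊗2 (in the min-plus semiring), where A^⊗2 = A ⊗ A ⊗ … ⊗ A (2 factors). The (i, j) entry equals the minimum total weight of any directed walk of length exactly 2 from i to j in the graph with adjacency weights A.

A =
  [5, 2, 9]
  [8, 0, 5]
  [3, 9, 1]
A^⊗2 =
  [10, 2, 7]
  [8, 0, 5]
  [4, 5, 2]

Each entry (A^⊗2)_ij equals the minimum over all length-2 walks i = v_0 → v_1 → … → v_2 = j of Σ_t A[v_t][v_{t+1}]. For example, for (i, j) = (0, 2) we minimise over 3 possible intermediate vertex sequences; the minimum is 7, attained along the walk 0 → 1 → 2.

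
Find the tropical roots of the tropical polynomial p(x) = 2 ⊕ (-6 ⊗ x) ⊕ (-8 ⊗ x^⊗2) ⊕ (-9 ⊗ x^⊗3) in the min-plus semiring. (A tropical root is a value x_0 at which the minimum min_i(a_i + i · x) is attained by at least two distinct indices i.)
Roots: {1, 2, 8}

Each tropical root is a break point of the lower envelope of the lines y = a_i + i · x (there are 4 lines, with slopes 0, 1, ..., 3). Only the lines that attain the minimum somewhere contribute to roots; other lines are dominated. Here the surviving (envelope) indices are i = 3, i = 2, i = 1, i = 0.
Intersections between consecutive envelope lines give the roots: for adjacent envelope indices i < j the intersection is x = (a_i − a_j) / (j − i). Reading off the sorted break points: {1, 2, 8}.
Verification: at each break x_0, at least two indices attain the minimum of min_i(a_i + i · x_0).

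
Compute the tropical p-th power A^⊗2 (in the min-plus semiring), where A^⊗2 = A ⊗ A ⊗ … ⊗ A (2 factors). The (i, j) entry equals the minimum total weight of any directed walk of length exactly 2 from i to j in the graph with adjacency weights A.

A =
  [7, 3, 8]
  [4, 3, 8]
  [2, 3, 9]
A^⊗2 =
  [7, 6, 11]
  [7, 6, 11]
  [7, 5, 10]

Each entry (A^⊗2)_ij equals the minimum over all length-2 walks i = v_0 → v_1 → … → v_2 = j of Σ_t A[v_t][v_{t+1}]. For example, for (i, j) = (0, 2) we minimise over 3 possible intermediate vertex sequences; the minimum is 11, attained along the walk 0 → 1 → 2.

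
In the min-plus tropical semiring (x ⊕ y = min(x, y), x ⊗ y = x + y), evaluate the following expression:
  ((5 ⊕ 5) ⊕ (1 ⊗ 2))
((5 ⊕ 5) ⊕ (1 ⊗ 2)) = 3

Expand innermost to outermost. Recall ⊕ takes the minimum of its arguments and ⊗ takes their sum. Working out the expression ((5 ⊕ 5) ⊕ (1 ⊗ 2)) gives 3.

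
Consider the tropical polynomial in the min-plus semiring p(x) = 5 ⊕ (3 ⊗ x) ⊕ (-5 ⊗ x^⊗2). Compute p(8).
p(8) = 5

A tropical monomial a ⊗ x^⊗i evaluates to a + i · x. Evaluating each term at x = 8:
  Term 0 contributes 5 + 0 · 8 = 5
  Term 1 contributes 3 + 1 · 8 = 11
  Term 2 contributes -5 + 2 · 8 = 11
p(8) = ⊕ of these = min[5, 11, 11] = 5.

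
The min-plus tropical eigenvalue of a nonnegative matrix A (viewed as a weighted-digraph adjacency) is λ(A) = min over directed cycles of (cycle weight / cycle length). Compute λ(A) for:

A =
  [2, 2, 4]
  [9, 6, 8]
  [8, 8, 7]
λ(A) = 2

Enumerate directed cycles and compute their means (weight / length). Sample:
  cycle 0 → 0: weight = 2, length = 1, mean = 2/1 ≈ 2.000
  cycle 1 → 1: weight = 6, length = 1, mean = 6/1 ≈ 6.000
  cycle 2 → 2: weight = 7, length = 1, mean = 7/1 ≈ 7.000
  cycle 0 → 1 → 0: weight = 11, length = 2, mean = 11/2 ≈ 5.500
  cycle 0 → 2 → 0: weight = 12, length = 2, mean = 12/2 ≈ 6.000
  cycle 1 → 0 → 1: weight = 11, length = 2, mean = 11/2 ≈ 5.500
Minimum mean = 2.000, attained e.g. along the cycle 0 → 0 with weight 2 and length 1. So λ(A) = 2/1 = 2.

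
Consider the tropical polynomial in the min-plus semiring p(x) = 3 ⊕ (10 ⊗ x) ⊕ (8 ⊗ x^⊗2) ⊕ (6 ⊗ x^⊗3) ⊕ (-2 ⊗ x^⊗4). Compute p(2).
p(2) = 3

A tropical monomial a ⊗ x^⊗i evaluates to a + i · x. Evaluating each term at x = 2:
  Term 0 contributes 3 + 0 · 2 = 3
  Term 1 contributes 10 + 1 · 2 = 12
  Term 2 contributes 8 + 2 · 2 = 12
  Term 3 contributes 6 + 3 · 2 = 12
  Term 4 contributes -2 + 4 · 2 = 6
p(2) = ⊕ of these = min[3, 12, 12, 12, 6] = 3.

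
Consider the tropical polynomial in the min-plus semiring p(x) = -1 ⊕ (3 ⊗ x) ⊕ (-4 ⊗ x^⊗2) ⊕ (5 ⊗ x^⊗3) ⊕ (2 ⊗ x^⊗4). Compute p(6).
p(6) = -1

A tropical monomial a ⊗ x^⊗i evaluates to a + i · x. Evaluating each term at x = 6:
  Term 0 contributes -1 + 0 · 6 = -1
  Term 1 contributes 3 + 1 · 6 = 9
  Term 2 contributes -4 + 2 · 6 = 8
  Term 3 contributes 5 + 3 · 6 = 23
  Term 4 contributes 2 + 4 · 6 = 26
p(6) = ⊕ of these = min[-1, 9, 8, 23, 26] = -1.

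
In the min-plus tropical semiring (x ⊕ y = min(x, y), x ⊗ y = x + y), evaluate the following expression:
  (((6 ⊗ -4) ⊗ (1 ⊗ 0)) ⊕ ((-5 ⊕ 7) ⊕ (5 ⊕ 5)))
(((6 ⊗ -4) ⊗ (1 ⊗ 0)) ⊕ ((-5 ⊕ 7) ⊕ (5 ⊕ 5))) = -5

Expand innermost to outermost. Recall ⊕ takes the minimum of its arguments and ⊗ takes their sum. Working out the expression (((6 ⊗ -4) ⊗ (1 ⊗ 0)) ⊕ ((-5 ⊕ 7) ⊕ (5 ⊕ 5))) gives -5.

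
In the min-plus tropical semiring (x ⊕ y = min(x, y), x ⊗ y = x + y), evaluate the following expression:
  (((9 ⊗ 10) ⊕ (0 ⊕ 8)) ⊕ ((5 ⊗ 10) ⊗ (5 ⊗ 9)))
(((9 ⊗ 10) ⊕ (0 ⊕ 8)) ⊕ ((5 ⊗ 10) ⊗ (5 ⊗ 9))) = 0

Expand innermost to outermost. Recall ⊕ takes the minimum of its arguments and ⊗ takes their sum. Working out the expression (((9 ⊗ 10) ⊕ (0 ⊕ 8)) ⊕ ((5 ⊗ 10) ⊗ (5 ⊗ 9))) gives 0.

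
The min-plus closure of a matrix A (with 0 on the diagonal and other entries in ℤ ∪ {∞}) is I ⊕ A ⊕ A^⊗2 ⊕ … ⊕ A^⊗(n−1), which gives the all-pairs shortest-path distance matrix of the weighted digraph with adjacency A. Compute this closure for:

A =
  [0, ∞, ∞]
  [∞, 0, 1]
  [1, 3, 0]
Closure =
  [0, ∞, ∞]
  [2, 0, 1]
  [1, 3, 0]

This is the Floyd-Warshall all-pairs shortest-path computation. For each intermediate vertex k = 0, 1, …, 2, update dist[i][j] ← min(dist[i][j], dist[i][k] + dist[k][j]). The final matrix gives, for each (i, j), the minimum total weight of any directed path from i to j (possibly empty when i = j).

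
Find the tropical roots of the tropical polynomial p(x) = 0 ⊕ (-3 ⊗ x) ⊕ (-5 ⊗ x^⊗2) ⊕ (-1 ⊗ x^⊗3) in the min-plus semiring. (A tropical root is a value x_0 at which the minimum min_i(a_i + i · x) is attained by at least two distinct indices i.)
Roots: {-4, 2, 3}

Each tropical root is a break point of the lower envelope of the lines y = a_i + i · x (there are 4 lines, with slopes 0, 1, ..., 3). Only the lines that attain the minimum somewhere contribute to roots; other lines are dominated. Here the surviving (envelope) indices are i = 3, i = 2, i = 1, i = 0.
Intersections between consecutive envelope lines give the roots: for adjacent envelope indices i < j the intersection is x = (a_i − a_j) / (j − i). Reading off the sorted break points: {-4, 2, 3}.
Verification: at each break x_0, at least two indices attain the minimum of min_i(a_i + i · x_0).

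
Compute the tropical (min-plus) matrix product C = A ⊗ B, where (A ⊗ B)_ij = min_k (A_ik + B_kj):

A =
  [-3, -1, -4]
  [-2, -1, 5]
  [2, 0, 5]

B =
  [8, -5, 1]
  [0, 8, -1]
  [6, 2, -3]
A ⊗ B =
  [-1, -8, -7]
  [-1, -7, -2]
  [0, -3, -1]

Apply the min-plus product entry-by-entry:
  C[0][0] = min over k of (A[0][0] + B[0][0] = -3 + 8 = 5, A[0][1] + B[1][0] = -1 + 0 = -1, A[0][2] + B[2][0] = -4 + 6 = 2) = -1 (attained at k = 1)
  C[0][1] = min over k of (A[0][0] + B[0][1] = -3 + -5 = -8, A[0][1] + B[1][1] = -1 + 8 = 7, A[0][2] + B[2][1] = -4 + 2 = -2) = -8 (attained at k = 0)
  C[0][2] = min over k of (A[0][0] + B[0][2] = -3 + 1 = -2, A[0][1] + B[1][2] = -1 + -1 = -2, A[0][2] + B[2][2] = -4 + -3 = -7) = -7 (attained at k = 2)
  C[1][0] = min over k of (A[1][0] + B[0][0] = -2 + 8 = 6, A[1][1] + B[1][0] = -1 + 0 = -1, A[1][2] + B[2][0] = 5 + 6 = 11) = -1 (attained at k = 1)
  C[1][1] = min over k of (A[1][0] + B[0][1] = -2 + -5 = -7, A[1][1] + B[1][1] = -1 + 8 = 7, A[1][2] + B[2][1] = 5 + 2 = 7) = -7 (attained at k = 0)
  C[1][2] = min over k of (A[1][0] + B[0][2] = -2 + 1 = -1, A[1][1] + B[1][2] = -1 + -1 = -2, A[1][2] + B[2][2] = 5 + -3 = 2) = -2 (attained at k = 1)
  C[2][0] = min over k of (A[2][0] + B[0][0] = 2 + 8 = 10, A[2][1] + B[1][0] = 0 + 0 = 0, A[2][2] + B[2][0] = 5 + 6 = 11) = 0 (attained at k = 1)
  C[2][1] = min over k of (A[2][0] + B[0][1] = 2 + -5 = -3, A[2][1] + B[1][1] = 0 + 8 = 8, A[2][2] + B[2][1] = 5 + 2 = 7) = -3 (attained at k = 0)
  C[2][2] = min over k of (A[2][0] + B[0][2] = 2 + 1 = 3, A[2][1] + B[1][2] = 0 + -1 = -1, A[2][2] + B[2][2] = 5 + -3 = 2) = -1 (attained at k = 1)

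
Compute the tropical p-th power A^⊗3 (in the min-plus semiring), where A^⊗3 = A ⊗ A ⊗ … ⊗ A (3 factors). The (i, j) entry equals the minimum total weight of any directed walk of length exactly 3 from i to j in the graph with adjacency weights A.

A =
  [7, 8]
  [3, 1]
A^⊗3 =
  [12, 10]
  [5, 3]

Each entry (A^⊗3)_ij equals the minimum over all length-3 walks i = v_0 → v_1 → … → v_3 = j of Σ_t A[v_t][v_{t+1}]. For example, for (i, j) = (0, 1) we minimise over 4 possible intermediate vertex sequences; the minimum is 10, attained along the walk 0 → 1 → 1 → 1.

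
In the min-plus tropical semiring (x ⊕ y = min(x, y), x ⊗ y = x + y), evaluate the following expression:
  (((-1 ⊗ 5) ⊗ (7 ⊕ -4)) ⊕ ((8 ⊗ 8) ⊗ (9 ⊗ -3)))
(((-1 ⊗ 5) ⊗ (7 ⊕ -4)) ⊕ ((8 ⊗ 8) ⊗ (9 ⊗ -3))) = 0

Expand innermost to outermost. Recall ⊕ takes the minimum of its arguments and ⊗ takes their sum. Working out the expression (((-1 ⊗ 5) ⊗ (7 ⊕ -4)) ⊕ ((8 ⊗ 8) ⊗ (9 ⊗ -3))) gives 0.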